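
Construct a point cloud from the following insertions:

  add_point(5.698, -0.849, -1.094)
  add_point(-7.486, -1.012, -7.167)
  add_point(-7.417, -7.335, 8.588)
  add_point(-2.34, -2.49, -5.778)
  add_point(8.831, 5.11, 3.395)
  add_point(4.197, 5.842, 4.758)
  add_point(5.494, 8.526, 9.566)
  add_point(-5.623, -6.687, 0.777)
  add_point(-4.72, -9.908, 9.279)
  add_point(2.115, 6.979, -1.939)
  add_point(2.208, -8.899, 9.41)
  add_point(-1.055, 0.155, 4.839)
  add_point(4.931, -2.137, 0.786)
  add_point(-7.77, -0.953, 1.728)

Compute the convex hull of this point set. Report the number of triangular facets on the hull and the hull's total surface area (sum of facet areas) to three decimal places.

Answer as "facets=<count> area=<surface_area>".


facets=18 area=807.296

Hull vertices (11/14): indices [0, 1, 2, 3, 4, 6, 7, 8, 9, 10, 13].

Per-facet area ½‖(b−a)×(c−a)‖:
  f1: (p2, p6, p13) → 84.7983
  f2: (p2, p6, p8) → 38.7191
  f3: (p10, p6, p4) → 64.6015
  f4: (p10, p6, p8) → 58.7129
  f5: (p9, p6, p4) → 34.1842
  f6: (p9, p6, p13) → 79.7397
  f7: (p7, p2, p8) → 15.2001
  f8: (p7, p10, p8) → 31.9217
  f9: (p7, p10, p3) → 45.9093
  f10: (p0, p10, p4) → 55.0607
  f11: (p0, p10, p3) → 64.5243
  f12: (p0, p9, p4) → 31.2219
  f13: (p0, p9, p3) → 39.6278
  f14: (p1, p9, p13) → 56.0486
  f15: (p1, p9, p3) → 29.9914
  f16: (p1, p7, p3) → 23.3494
  f17: (p1, p2, p13) → 28.7133
  f18: (p1, p7, p2) → 24.9719
Σ area = 807.296

Check V−E+F: 11 − 27 + 18 = 2.


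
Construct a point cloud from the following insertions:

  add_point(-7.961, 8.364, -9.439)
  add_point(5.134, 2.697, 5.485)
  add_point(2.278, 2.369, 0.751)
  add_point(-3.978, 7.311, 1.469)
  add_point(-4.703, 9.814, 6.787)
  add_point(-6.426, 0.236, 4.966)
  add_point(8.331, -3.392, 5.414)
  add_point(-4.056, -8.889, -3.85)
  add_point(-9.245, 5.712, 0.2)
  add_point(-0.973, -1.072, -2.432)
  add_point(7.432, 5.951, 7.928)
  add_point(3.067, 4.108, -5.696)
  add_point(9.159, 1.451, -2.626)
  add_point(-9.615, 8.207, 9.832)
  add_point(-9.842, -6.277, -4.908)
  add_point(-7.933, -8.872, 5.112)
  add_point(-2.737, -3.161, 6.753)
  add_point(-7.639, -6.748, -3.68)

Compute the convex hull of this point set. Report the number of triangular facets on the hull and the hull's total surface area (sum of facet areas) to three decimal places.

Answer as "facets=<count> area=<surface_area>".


Extreme-point indices: [0, 4, 6, 7, 8, 10, 11, 12, 13, 14, 15, 16] — 12 of 18 on the boundary.

Per-facet area ½‖(b−a)×(c−a)‖:
  f1: (p15, p13, p14) → 93.6678
  f2: (p8, p13, p14) → 51.5938
  f3: (p8, p0, p14) → 65.2137
  f4: (p8, p0, p13) → 25.2709
  f5: (p7, p15, p14) → 30.7427
  f6: (p7, p11, p12) → 54.6478
  f7: (p7, p0, p14) → 47.0154
  f8: (p7, p11, p0) → 92.2331
  f9: (p6, p7, p12) → 75.0176
  f10: (p6, p7, p15) → 78.2029
  f11: (p4, p0, p13) → 47.3431
  f12: (p16, p15, p13) → 51.0344
  f13: (p16, p6, p15) → 34.7579
  f14: (p10, p4, p13) → 29.1118
  f15: (p10, p16, p13) → 91.5822
  f16: (p10, p16, p6) → 53.6222
  f17: (p10, p6, p12) → 44.1382
  f18: (p10, p11, p12) → 42.1803
  f19: (p10, p11, p0) → 76.8996
  f20: (p10, p4, p0) → 102.9204
Σ area = 1187.196

Check V−E+F: 12 − 30 + 20 = 2.

facets=20 area=1187.196


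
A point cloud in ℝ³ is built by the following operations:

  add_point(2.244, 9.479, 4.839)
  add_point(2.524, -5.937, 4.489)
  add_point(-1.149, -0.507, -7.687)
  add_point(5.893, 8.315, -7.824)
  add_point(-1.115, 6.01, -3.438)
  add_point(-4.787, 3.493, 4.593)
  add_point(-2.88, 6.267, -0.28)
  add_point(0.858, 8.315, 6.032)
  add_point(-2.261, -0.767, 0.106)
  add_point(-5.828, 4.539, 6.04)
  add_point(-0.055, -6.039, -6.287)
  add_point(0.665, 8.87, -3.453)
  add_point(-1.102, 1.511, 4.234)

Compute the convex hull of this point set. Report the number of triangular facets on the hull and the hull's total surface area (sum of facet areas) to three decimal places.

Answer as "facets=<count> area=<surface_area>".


Points on the hull: [0, 1, 2, 3, 4, 6, 7, 9, 10, 11] (10 of 13).

Area of each hull facet:
  f1: (p1, p10, p9) → 74.7015
  f2: (p1, p10, p3) → 86.5043
  f3: (p1, p0, p3) → 101.3436
  f4: (p2, p10, p9) → 44.0716
  f5: (p2, p10, p3) → 25.4817
  f6: (p7, p0, p9) → 4.7474
  f7: (p7, p1, p9) → 51.1368
  f8: (p7, p1, p0) → 14.3525
  f9: (p11, p2, p3) → 34.9988
  f10: (p11, p0, p9) → 40.2622
  f11: (p11, p0, p3) → 25.2267
  f12: (p6, p2, p9) → 30.5717
  f13: (p6, p11, p9) → 8.5587
  f14: (p4, p11, p2) → 9.2140
  f15: (p4, p6, p2) → 11.9392
  f16: (p4, p6, p11) → 5.9845
Σ area = 569.095

Euler characteristic 10−24+16 = 2 ✓

facets=16 area=569.095


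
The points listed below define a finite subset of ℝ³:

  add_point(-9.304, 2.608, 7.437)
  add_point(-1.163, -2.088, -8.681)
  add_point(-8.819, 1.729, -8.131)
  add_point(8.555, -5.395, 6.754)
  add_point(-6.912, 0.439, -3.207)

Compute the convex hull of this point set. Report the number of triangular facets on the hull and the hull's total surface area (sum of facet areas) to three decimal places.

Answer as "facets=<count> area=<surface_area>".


facets=6 area=443.250

Hull vertices (5/5): indices [0, 1, 2, 3, 4].

Per-facet area ½‖(b−a)×(c−a)‖:
  f1: (p2, p3, p0) → 152.1753
  f2: (p2, p1, p3) → 69.0712
  f3: (p4, p3, p0) → 103.5691
  f4: (p4, p1, p3) → 76.5452
  f5: (p4, p2, p0) → 20.1611
  f6: (p4, p2, p1) → 21.7284
Σ area = 443.250

Euler characteristic 5−9+6 = 2 ✓


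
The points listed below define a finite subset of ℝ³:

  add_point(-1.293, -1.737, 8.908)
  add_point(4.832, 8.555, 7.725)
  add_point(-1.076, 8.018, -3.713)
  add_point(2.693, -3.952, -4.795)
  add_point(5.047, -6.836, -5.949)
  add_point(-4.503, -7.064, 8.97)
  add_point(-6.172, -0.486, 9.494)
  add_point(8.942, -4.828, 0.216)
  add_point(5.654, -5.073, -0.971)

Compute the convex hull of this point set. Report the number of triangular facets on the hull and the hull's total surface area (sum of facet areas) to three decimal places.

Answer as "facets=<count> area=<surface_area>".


Points on the hull: [0, 1, 2, 3, 4, 5, 6, 7] (8 of 9).

Per-facet area ½‖(b−a)×(c−a)‖:
  f1: (p2, p1, p6) → 89.0642
  f2: (p2, p1, p7) → 96.3952
  f3: (p2, p4, p7) → 60.5461
  f4: (p5, p4, p7) → 61.2447
  f5: (p5, p2, p6) → 52.4248
  f6: (p0, p1, p7) → 80.3202
  f7: (p0, p5, p7) → 42.0065
  f8: (p0, p1, p6) → 29.2016
  f9: (p0, p5, p6) → 15.1087
  f10: (p3, p2, p4) → 10.2120
  f11: (p3, p5, p4) → 28.4743
  f12: (p3, p5, p2) → 99.7384
Σ area = 664.737

Euler: V−E+F = 8−18+12 = 2.

facets=12 area=664.737


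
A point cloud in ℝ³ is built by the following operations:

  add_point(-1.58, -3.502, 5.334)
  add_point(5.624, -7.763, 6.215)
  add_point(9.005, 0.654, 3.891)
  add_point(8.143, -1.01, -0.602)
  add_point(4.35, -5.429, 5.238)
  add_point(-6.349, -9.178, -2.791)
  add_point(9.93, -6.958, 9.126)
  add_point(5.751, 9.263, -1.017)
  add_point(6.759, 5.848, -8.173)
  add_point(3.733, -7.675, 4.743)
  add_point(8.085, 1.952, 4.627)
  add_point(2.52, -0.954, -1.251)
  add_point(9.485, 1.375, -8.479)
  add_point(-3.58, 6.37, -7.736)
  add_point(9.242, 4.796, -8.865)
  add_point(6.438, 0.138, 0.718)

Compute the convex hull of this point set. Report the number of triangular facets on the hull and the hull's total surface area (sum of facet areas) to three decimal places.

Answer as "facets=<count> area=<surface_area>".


Hull vertices (11/16): indices [0, 1, 2, 5, 6, 7, 8, 10, 12, 13, 14].

Facet areas (half cross-product norm):
  f1: (p0, p13, p5) → 85.6966
  f2: (p0, p13, p7) → 89.7307
  f3: (p12, p14, p6) → 28.5800
  f4: (p12, p13, p5) → 114.3468
  f5: (p12, p13, p14) → 22.0109
  f6: (p2, p14, p6) → 38.3708
  f7: (p2, p14, p7) → 50.1738
  f8: (p8, p14, p7) → 9.6583
  f9: (p8, p13, p7) → 40.6931
  f10: (p8, p13, p14) → 5.6709
  f11: (p1, p0, p5) → 45.4655
  f12: (p1, p0, p6) → 16.2025
  f13: (p1, p12, p5) → 128.2848
  f14: (p1, p12, p6) → 45.6677
  f15: (p10, p0, p6) → 53.8254
  f16: (p10, p0, p7) → 51.8854
  f17: (p10, p2, p6) → 7.3753
  f18: (p10, p2, p7) → 7.4646
Σ area = 841.103

Check V−E+F: 11 − 27 + 18 = 2.

facets=18 area=841.103


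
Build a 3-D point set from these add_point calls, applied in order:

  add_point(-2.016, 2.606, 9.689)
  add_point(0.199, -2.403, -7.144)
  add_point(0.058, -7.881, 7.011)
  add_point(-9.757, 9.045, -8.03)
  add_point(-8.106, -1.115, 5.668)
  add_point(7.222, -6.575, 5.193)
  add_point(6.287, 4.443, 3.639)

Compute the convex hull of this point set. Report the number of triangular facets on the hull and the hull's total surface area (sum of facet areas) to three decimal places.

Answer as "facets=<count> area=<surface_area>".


facets=10 area=731.968

7 of the 7 inputs are extreme points: [0, 1, 2, 3, 4, 5, 6].

Area of each hull facet:
  f1: (p0, p2, p5) → 41.2473
  f2: (p6, p0, p3) → 102.7621
  f3: (p6, p0, p5) → 57.2313
  f4: (p1, p2, p5) → 54.3823
  f5: (p1, p6, p3) → 107.4391
  f6: (p1, p6, p5) → 74.4240
  f7: (p4, p0, p3) → 68.8358
  f8: (p4, p0, p2) → 41.1362
  f9: (p4, p1, p3) → 108.1851
  f10: (p4, p1, p2) → 76.3248
Σ area = 731.968

Check V−E+F: 7 − 15 + 10 = 2.


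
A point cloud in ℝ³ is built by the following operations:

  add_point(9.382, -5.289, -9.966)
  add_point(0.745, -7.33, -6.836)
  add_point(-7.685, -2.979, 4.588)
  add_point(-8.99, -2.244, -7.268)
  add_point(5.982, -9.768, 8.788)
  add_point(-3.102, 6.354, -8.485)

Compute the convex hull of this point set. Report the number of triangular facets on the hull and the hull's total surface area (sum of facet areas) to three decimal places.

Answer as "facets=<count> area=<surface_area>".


Hull vertices (6/6): indices [0, 1, 2, 3, 4, 5].

Area of each hull facet:
  f1: (p5, p0, p3) → 89.0273
  f2: (p4, p5, p0) → 167.4974
  f3: (p2, p5, p3) → 62.3477
  f4: (p2, p4, p5) → 129.2308
  f5: (p1, p0, p3) → 36.9660
  f6: (p1, p4, p0) → 78.2606
  f7: (p1, p2, p3) → 64.7874
  f8: (p1, p2, p4) → 107.0928
Σ area = 735.210

Euler: V−E+F = 6−12+8 = 2.

facets=8 area=735.210


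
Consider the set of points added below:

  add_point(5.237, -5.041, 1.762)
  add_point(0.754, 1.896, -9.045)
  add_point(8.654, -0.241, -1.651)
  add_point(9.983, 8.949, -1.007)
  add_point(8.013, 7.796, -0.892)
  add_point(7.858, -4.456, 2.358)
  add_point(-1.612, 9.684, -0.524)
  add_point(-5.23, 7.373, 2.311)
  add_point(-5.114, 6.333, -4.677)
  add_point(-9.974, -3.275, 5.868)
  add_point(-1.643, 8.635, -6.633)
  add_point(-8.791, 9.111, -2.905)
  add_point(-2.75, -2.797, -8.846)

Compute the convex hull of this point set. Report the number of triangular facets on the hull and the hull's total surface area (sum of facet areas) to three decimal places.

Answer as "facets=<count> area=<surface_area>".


Extreme-point indices: [0, 1, 2, 3, 5, 6, 7, 9, 10, 11, 12] — 11 of 13 on the boundary.

Facet areas (half cross-product norm):
  f1: (p5, p3, p9) → 126.2041
  f2: (p5, p0, p9) → 12.0202
  f3: (p12, p0, p9) → 98.5870
  f4: (p12, p11, p9) → 102.1294
  f5: (p12, p5, p0) → 13.2219
  f6: (p7, p3, p9) → 80.9780
  f7: (p7, p11, p9) → 38.6225
  f8: (p10, p1, p3) → 48.3786
  f9: (p10, p12, p1) → 18.9690
  f10: (p10, p12, p11) → 47.1417
  f11: (p2, p1, p3) → 51.2837
  f12: (p2, p5, p3) → 20.0114
  f13: (p2, p12, p1) → 31.2881
  f14: (p2, p12, p5) → 40.0374
  f15: (p6, p7, p3) → 21.4859
  f16: (p6, p7, p11) → 16.5879
  f17: (p6, p10, p3) → 35.9997
  f18: (p6, p10, p11) → 22.2170
Σ area = 825.163

Euler: V−E+F = 11−27+18 = 2.

facets=18 area=825.163


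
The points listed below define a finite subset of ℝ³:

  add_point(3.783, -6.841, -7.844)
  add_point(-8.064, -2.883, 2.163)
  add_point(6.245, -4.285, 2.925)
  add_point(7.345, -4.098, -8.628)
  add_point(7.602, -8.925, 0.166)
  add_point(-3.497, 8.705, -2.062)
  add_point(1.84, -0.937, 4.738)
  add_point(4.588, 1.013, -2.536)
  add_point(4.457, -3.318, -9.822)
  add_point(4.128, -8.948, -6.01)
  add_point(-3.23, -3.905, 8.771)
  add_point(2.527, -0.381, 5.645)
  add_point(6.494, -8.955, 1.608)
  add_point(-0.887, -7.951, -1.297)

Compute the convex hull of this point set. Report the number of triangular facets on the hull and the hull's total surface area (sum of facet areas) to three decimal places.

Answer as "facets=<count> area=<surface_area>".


facets=22 area=662.335

Extreme-point indices: [0, 1, 2, 3, 4, 5, 7, 8, 9, 10, 11, 12, 13] — 13 of 14 on the boundary.

Facet areas (half cross-product norm):
  f1: (p8, p5, p1) → 101.7817
  f2: (p10, p5, p1) → 53.5350
  f3: (p0, p8, p1) → 32.0409
  f4: (p13, p10, p1) → 38.0160
  f5: (p13, p0, p1) → 28.8172
  f6: (p13, p0, p9) → 9.4858
  f7: (p3, p8, p5) → 23.7061
  f8: (p3, p7, p5) → 34.1987
  f9: (p3, p9, p4) → 22.4783
  f10: (p3, p0, p8) → 6.4043
  f11: (p3, p0, p9) → 5.6817
  f12: (p12, p13, p10) → 44.2012
  f13: (p12, p9, p4) → 5.9274
  f14: (p12, p13, p9) → 24.9976
  f15: (p11, p10, p5) → 48.4857
  f16: (p11, p7, p5) → 47.5024
  f17: (p2, p11, p7) → 22.7335
  f18: (p2, p3, p4) → 27.9182
  f19: (p2, p3, p7) → 32.7591
  f20: (p2, p12, p4) → 4.2995
  f21: (p2, p12, p10) → 26.4069
  f22: (p2, p11, p10) → 20.9572
Σ area = 662.335

Euler characteristic 13−33+22 = 2 ✓


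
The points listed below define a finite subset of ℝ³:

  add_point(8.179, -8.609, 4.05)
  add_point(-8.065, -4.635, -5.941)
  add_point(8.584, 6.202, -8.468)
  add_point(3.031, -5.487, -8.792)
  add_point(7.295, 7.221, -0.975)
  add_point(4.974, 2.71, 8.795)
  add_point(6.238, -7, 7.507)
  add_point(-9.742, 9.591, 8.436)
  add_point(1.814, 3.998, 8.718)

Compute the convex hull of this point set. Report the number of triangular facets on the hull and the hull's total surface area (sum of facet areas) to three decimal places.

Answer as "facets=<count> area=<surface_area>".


facets=14 area=1037.510

Extreme-point indices: [0, 1, 2, 3, 4, 5, 6, 7, 8] — 9 of 9 on the boundary.

Area of each hull facet:
  f1: (p3, p0, p2) → 91.7824
  f2: (p1, p2, p7) → 198.1724
  f3: (p1, p3, p2) → 69.8958
  f4: (p1, p3, p0) → 80.6413
  f5: (p6, p5, p0) → 17.8754
  f6: (p6, p1, p7) → 188.8376
  f7: (p6, p1, p0) → 41.6406
  f8: (p4, p0, p2) → 62.9728
  f9: (p4, p5, p0) → 69.8080
  f10: (p4, p2, p7) → 58.3480
  f11: (p4, p5, p7) → 89.4404
  f12: (p8, p5, p7) → 1.3953
  f13: (p8, p6, p7) → 51.9741
  f14: (p8, p6, p5) → 14.7257
Σ area = 1037.510

Euler: V−E+F = 9−21+14 = 2.


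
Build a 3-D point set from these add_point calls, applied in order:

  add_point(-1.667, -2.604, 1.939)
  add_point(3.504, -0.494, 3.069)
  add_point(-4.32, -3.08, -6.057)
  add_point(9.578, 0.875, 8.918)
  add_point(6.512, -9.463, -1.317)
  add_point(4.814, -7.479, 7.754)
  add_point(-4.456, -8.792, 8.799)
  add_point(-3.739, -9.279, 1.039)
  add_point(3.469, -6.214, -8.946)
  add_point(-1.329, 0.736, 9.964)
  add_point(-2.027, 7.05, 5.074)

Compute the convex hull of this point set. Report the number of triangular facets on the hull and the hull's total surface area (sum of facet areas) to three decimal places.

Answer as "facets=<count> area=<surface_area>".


Hull vertices (9/11): indices [2, 3, 4, 5, 6, 7, 8, 9, 10].

Area of each hull facet:
  f1: (p8, p10, p3) → 129.5315
  f2: (p2, p10, p6) → 108.6621
  f3: (p2, p8, p10) → 63.5456
  f4: (p9, p3, p6) → 52.6010
  f5: (p9, p10, p6) → 30.8894
  f6: (p9, p10, p3) → 43.9152
  f7: (p4, p8, p3) → 59.8897
  f8: (p7, p2, p6) → 26.3051
  f9: (p7, p2, p8) → 41.8745
  f10: (p7, p4, p6) → 39.0053
  f11: (p7, p4, p8) → 45.9431
  f12: (p5, p3, p6) → 36.8151
  f13: (p5, p4, p6) → 43.0009
  f14: (p5, p4, p3) → 44.7177
Σ area = 766.696

Check V−E+F: 9 − 21 + 14 = 2.

facets=14 area=766.696


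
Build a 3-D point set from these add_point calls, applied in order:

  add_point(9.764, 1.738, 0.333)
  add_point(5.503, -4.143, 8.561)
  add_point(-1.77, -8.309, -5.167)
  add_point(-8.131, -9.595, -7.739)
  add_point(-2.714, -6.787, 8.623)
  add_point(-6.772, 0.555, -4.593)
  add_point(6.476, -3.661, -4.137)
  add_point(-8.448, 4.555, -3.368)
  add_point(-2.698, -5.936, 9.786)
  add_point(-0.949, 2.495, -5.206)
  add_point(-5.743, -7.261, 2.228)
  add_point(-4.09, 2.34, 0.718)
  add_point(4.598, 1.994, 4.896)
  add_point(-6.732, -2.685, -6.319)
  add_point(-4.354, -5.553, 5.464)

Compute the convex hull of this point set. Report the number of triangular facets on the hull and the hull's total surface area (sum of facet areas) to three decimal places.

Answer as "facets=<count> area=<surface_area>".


Points on the hull: [0, 1, 2, 3, 4, 6, 7, 8, 9, 10, 12, 13] (12 of 15).

Per-facet area ½‖(b−a)×(c−a)‖:
  f1: (p12, p0, p7) → 51.8107
  f2: (p12, p8, p7) → 91.0032
  f3: (p9, p0, p7) → 32.3318
  f4: (p10, p3, p7) → 67.9963
  f5: (p10, p8, p7) → 52.2773
  f6: (p1, p12, p0) → 24.2899
  f7: (p1, p12, p8) → 30.2952
  f8: (p13, p3, p7) → 12.5372
  f9: (p13, p9, p7) → 27.3344
  f10: (p13, p9, p3) → 16.6927
  f11: (p4, p2, p3) → 45.9239
  f12: (p4, p10, p3) → 9.5118
  f13: (p4, p10, p8) → 3.2491
  f14: (p4, p1, p8) → 6.1121
  f15: (p4, p1, p2) → 59.9746
  f16: (p6, p9, p3) → 68.7167
  f17: (p6, p2, p3) → 13.1088
  f18: (p6, p9, p0) → 37.5109
  f19: (p6, p1, p0) → 42.2456
  f20: (p6, p1, p2) → 60.6571
Σ area = 753.579

Euler characteristic 12−30+20 = 2 ✓

facets=20 area=753.579


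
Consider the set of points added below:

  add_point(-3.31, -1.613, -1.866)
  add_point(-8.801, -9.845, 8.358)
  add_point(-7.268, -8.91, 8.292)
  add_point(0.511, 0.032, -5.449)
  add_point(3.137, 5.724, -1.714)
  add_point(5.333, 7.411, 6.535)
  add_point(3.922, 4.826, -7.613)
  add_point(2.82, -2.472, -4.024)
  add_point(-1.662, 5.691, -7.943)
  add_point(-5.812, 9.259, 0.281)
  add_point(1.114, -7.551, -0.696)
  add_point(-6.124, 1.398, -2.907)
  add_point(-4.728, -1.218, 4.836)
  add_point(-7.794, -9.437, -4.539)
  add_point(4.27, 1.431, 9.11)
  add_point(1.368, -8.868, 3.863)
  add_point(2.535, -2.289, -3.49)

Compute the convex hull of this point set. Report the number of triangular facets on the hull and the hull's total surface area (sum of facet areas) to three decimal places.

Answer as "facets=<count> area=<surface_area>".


Extreme-point indices: [1, 2, 5, 6, 7, 8, 9, 10, 11, 13, 14, 15] — 12 of 17 on the boundary.

Area of each hull facet:
  f1: (p14, p9, p1) → 131.7210
  f2: (p14, p9, p5) → 41.8996
  f3: (p11, p8, p9) → 32.5030
  f4: (p6, p9, p5) → 78.9544
  f5: (p6, p8, p9) → 25.3580
  f6: (p2, p14, p1) → 2.8199
  f7: (p13, p11, p8) → 37.8575
  f8: (p13, p6, p8) → 46.1161
  f9: (p13, p9, p1) → 122.8230
  f10: (p13, p11, p9) → 12.1412
  f11: (p15, p2, p14) → 57.8212
  f12: (p15, p2, p1) → 5.4767
  f13: (p15, p13, p1) → 63.5597
  f14: (p15, p13, p10) → 21.8326
  f15: (p7, p13, p10) → 30.5867
  f16: (p7, p13, p6) → 42.4017
  f17: (p7, p15, p10) → 10.4793
  f18: (p7, p15, p14) → 59.4137
  f19: (p7, p14, p5) → 45.2273
  f20: (p7, p6, p5) → 57.3259
Σ area = 926.318

Euler: V−E+F = 12−30+20 = 2.

facets=20 area=926.318


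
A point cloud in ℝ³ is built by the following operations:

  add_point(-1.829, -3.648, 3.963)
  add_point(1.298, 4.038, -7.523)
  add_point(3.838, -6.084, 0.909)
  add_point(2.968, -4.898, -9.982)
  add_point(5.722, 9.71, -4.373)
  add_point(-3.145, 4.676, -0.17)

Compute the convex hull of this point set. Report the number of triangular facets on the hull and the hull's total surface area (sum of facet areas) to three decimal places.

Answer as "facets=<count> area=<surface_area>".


Extreme-point indices: [0, 1, 2, 3, 4, 5] — 6 of 6 on the boundary.

Per-facet area ½‖(b−a)×(c−a)‖:
  f1: (p3, p2, p4) → 84.1996
  f2: (p1, p4, p5) → 33.6367
  f3: (p1, p3, p5) → 37.4443
  f4: (p1, p3, p4) → 26.7565
  f5: (p0, p4, p5) → 45.9611
  f6: (p0, p2, p4) → 57.3841
  f7: (p0, p3, p5) → 66.3768
  f8: (p0, p3, p2) → 35.6183
Σ area = 387.377

Euler: V−E+F = 6−12+8 = 2.

facets=8 area=387.377


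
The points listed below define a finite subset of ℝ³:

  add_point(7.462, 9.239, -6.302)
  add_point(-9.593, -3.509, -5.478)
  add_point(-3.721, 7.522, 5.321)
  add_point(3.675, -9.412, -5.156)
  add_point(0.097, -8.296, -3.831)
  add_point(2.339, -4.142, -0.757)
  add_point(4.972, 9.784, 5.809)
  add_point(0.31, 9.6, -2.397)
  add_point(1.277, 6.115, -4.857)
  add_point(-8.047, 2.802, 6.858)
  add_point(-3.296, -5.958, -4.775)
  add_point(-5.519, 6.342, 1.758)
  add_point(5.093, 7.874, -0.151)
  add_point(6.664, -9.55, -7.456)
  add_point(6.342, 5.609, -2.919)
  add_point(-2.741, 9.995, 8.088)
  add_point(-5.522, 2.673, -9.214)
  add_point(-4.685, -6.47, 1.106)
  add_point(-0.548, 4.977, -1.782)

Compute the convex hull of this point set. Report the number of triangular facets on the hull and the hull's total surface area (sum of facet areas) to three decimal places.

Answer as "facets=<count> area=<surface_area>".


Hull vertices (13/19): indices [0, 1, 3, 4, 5, 6, 7, 9, 11, 13, 15, 16, 17].

Per-facet area ½‖(b−a)×(c−a)‖:
  f1: (p16, p13, p1) → 70.0622
  f2: (p16, p13, p0) → 121.8275
  f3: (p6, p13, p0) → 116.0621
  f4: (p4, p17, p1) → 30.9878
  f5: (p9, p17, p1) → 49.7417
  f6: (p9, p6, p15) → 31.3425
  f7: (p9, p6, p17) → 84.2173
  f8: (p7, p16, p0) → 45.7943
  f9: (p7, p6, p0) → 38.4928
  f10: (p7, p6, p15) → 36.9841
  f11: (p5, p6, p13) → 52.4493
  f12: (p5, p6, p17) → 56.3690
  f13: (p11, p9, p15) → 25.4693
  f14: (p11, p7, p15) → 30.7330
  f15: (p11, p7, p16) → 42.2760
  f16: (p11, p16, p1) → 47.0820
  f17: (p11, p9, p1) → 42.9837
  f18: (p3, p5, p13) → 10.9138
  f19: (p3, p5, p17) → 26.5500
  f20: (p3, p4, p17) → 5.9016
  f21: (p3, p13, p1) → 18.8846
  f22: (p3, p4, p1) → 10.6968
Σ area = 995.822

Euler: V−E+F = 13−33+22 = 2.

facets=22 area=995.822


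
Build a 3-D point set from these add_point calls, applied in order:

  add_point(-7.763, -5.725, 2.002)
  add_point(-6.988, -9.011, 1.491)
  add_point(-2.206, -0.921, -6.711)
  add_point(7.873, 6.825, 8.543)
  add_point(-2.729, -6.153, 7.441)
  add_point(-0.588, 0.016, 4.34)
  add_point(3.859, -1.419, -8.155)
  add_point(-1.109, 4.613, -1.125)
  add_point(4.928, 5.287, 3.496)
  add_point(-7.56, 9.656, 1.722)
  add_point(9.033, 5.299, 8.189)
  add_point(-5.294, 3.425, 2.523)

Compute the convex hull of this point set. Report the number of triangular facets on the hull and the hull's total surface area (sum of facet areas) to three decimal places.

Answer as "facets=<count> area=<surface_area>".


facets=14 area=739.526

Hull vertices (9/12): indices [0, 1, 2, 3, 4, 6, 8, 9, 10].

Per-facet area ½‖(b−a)×(c−a)‖:
  f1: (p4, p9, p0) → 56.9942
  f2: (p4, p6, p10) → 131.3873
  f3: (p2, p9, p0) → 78.6464
  f4: (p2, p6, p9) → 38.0384
  f5: (p8, p6, p9) → 89.9755
  f6: (p3, p4, p10) → 15.8848
  f7: (p3, p4, p9) → 126.9816
  f8: (p3, p8, p9) → 35.2981
  f9: (p3, p6, p10) → 17.2297
  f10: (p3, p8, p6) → 18.8256
  f11: (p1, p4, p0) → 12.6108
  f12: (p1, p4, p6) → 64.1268
  f13: (p1, p2, p0) → 19.1370
  f14: (p1, p2, p6) → 34.3899
Σ area = 739.526

Euler characteristic 9−21+14 = 2 ✓


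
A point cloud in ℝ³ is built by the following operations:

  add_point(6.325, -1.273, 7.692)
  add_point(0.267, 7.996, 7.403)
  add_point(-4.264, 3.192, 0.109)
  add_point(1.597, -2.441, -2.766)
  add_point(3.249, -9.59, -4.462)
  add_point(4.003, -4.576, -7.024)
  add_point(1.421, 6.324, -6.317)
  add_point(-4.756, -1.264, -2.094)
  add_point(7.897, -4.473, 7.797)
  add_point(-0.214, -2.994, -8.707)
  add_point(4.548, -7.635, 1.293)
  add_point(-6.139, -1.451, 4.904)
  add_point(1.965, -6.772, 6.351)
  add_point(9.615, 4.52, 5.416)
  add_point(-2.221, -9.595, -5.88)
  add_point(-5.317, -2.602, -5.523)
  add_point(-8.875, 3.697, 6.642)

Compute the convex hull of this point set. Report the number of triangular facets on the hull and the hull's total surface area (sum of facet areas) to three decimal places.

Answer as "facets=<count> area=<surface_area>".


Hull vertices (14/17): indices [0, 1, 4, 5, 6, 8, 9, 10, 11, 12, 13, 14, 15, 16].

Per-facet area ½‖(b−a)×(c−a)‖:
  f1: (p0, p8, p13) → 10.5530
  f2: (p12, p8, p16) → 44.9589
  f3: (p4, p12, p14) → 31.5056
  f4: (p1, p6, p16) → 70.1671
  f5: (p1, p6, p13) → 67.0259
  f6: (p1, p0, p13) → 34.9870
  f7: (p1, p8, p16) → 73.6174
  f8: (p1, p0, p8) → 2.4092
  f9: (p15, p14, p16) → 45.3120
  f10: (p15, p6, p16) → 78.5354
  f11: (p11, p14, p16) → 23.6133
  f12: (p11, p12, p16) → 18.3173
  f13: (p11, p12, p14) → 62.2159
  f14: (p9, p15, p14) → 20.8712
  f15: (p9, p15, p6) → 29.3712
  f16: (p10, p12, p8) → 18.4956
  f17: (p10, p4, p8) → 6.1883
  f18: (p10, p4, p12) → 11.4213
  f19: (p5, p9, p6) → 23.3799
  f20: (p5, p6, p13) → 79.2980
  f21: (p5, p4, p14) → 16.0487
  f22: (p5, p9, p14) → 17.6056
  f23: (p5, p8, p13) → 71.1527
  f24: (p5, p4, p8) → 39.9600
Σ area = 897.010

Euler characteristic 14−36+24 = 2 ✓

facets=24 area=897.010


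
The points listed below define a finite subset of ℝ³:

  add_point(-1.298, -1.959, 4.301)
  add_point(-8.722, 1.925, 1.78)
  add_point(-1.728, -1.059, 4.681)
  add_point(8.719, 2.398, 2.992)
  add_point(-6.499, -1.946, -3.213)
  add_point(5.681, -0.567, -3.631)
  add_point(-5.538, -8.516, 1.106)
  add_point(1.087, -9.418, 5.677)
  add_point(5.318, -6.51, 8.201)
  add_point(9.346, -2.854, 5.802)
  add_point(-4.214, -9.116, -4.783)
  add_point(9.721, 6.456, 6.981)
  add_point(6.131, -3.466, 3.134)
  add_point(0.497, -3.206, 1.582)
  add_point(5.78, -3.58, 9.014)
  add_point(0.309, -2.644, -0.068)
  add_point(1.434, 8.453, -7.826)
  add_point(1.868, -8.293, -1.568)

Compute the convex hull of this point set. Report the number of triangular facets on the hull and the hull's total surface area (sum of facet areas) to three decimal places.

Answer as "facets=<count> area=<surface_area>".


facets=22 area=866.543

Hull vertices (13/18): indices [1, 3, 4, 5, 6, 7, 8, 9, 10, 11, 14, 16, 17].

Per-facet area ½‖(b−a)×(c−a)‖:
  f1: (p16, p11, p1) → 126.9133
  f2: (p14, p11, p1) → 93.6782
  f3: (p14, p7, p1) → 63.4251
  f4: (p6, p7, p1) → 42.1116
  f5: (p6, p10, p1) → 32.3726
  f6: (p6, p10, p7) → 22.9326
  f7: (p4, p16, p1) → 46.4436
  f8: (p4, p10, p1) → 15.7833
  f9: (p4, p10, p16) → 47.2948
  f10: (p5, p10, p16) → 69.3644
  f11: (p3, p16, p11) → 39.4735
  f12: (p3, p5, p16) → 41.9698
  f13: (p17, p10, p7) → 23.9762
  f14: (p17, p5, p10) → 28.4714
  f15: (p9, p3, p5) → 23.4283
  f16: (p9, p17, p5) → 44.4758
  f17: (p9, p14, p11) → 22.6915
  f18: (p9, p3, p11) → 16.6416
  f19: (p8, p17, p7) → 20.2618
  f20: (p8, p9, p17) → 31.2137
  f21: (p8, p14, p7) → 6.1777
  f22: (p8, p9, p14) → 7.4416
Σ area = 866.543

Euler: V−E+F = 13−33+22 = 2.


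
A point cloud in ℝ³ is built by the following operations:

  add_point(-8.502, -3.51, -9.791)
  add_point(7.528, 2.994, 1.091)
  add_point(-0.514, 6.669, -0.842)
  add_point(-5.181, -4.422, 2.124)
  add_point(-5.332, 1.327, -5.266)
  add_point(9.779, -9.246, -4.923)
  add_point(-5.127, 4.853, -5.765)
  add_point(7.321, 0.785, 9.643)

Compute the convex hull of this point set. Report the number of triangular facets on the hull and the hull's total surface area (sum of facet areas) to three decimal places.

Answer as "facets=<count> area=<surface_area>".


facets=10 area=726.946

Points on the hull: [0, 1, 2, 3, 5, 6, 7] (7 of 8).

Triangle areas on the boundary:
  f1: (p3, p5, p0) → 105.7743
  f2: (p3, p7, p5) → 121.7948
  f3: (p3, p7, p2) → 83.7489
  f4: (p6, p5, p0) → 96.1860
  f5: (p6, p3, p0) → 55.5579
  f6: (p6, p3, p2) → 41.1233
  f7: (p1, p7, p5) → 59.7818
  f8: (p1, p7, p2) → 38.2949
  f9: (p1, p6, p5) → 100.1716
  f10: (p1, p6, p2) → 24.5122
Σ area = 726.946

Euler: V−E+F = 7−15+10 = 2.


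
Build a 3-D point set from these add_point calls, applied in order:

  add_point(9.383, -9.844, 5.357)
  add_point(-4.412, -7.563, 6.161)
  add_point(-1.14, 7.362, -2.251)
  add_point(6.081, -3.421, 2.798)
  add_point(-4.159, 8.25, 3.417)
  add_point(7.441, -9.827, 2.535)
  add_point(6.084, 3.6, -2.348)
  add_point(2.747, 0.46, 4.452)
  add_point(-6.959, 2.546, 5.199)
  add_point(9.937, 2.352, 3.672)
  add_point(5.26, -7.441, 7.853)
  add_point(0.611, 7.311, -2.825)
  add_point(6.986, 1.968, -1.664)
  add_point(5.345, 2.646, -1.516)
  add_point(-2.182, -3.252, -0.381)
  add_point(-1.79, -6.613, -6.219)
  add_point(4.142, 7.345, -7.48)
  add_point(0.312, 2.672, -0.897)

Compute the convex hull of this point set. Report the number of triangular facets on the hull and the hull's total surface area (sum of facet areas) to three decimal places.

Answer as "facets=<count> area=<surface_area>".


Points on the hull: [0, 1, 2, 4, 5, 8, 9, 10, 12, 15, 16] (11 of 18).

Triangle areas on the boundary:
  f1: (p10, p0, p9) → 31.1636
  f2: (p4, p16, p9) → 86.1975
  f3: (p4, p10, p8) → 50.9844
  f4: (p4, p10, p9) → 88.7959
  f5: (p12, p0, p9) → 37.6253
  f6: (p12, p16, p9) → 17.6631
  f7: (p12, p16, p0) → 18.8594
  f8: (p5, p16, p0) → 29.7616
  f9: (p5, p15, p16) → 99.8435
  f10: (p2, p15, p16) → 53.3242
  f11: (p2, p4, p16) → 7.7858
  f12: (p2, p15, p8) → 74.2933
  f13: (p2, p4, p8) → 20.3007
  f14: (p1, p5, p15) → 70.9209
  f15: (p1, p15, p8) → 66.0129
  f16: (p1, p10, p8) → 49.8553
  f17: (p1, p10, p0) → 19.6612
  f18: (p1, p5, p0) → 20.6078
Σ area = 843.657

Euler: V−E+F = 11−27+18 = 2.

facets=18 area=843.657


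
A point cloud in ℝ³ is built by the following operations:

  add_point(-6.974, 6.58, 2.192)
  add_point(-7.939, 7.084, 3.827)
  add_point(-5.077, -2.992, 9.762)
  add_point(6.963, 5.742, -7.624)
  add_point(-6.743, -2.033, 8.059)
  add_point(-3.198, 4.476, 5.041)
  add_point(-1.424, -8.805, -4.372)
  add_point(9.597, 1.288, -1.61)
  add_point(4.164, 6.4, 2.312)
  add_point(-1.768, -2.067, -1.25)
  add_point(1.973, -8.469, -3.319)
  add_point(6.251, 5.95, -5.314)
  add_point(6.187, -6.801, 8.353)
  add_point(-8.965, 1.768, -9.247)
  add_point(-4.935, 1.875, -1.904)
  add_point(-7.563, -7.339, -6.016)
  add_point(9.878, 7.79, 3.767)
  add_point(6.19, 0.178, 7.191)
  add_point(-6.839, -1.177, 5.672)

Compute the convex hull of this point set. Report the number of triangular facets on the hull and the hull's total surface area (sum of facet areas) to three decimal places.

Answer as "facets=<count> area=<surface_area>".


Points on the hull: [1, 2, 3, 4, 6, 7, 10, 12, 13, 15, 16, 17] (12 of 19).

Area of each hull facet:
  f1: (p12, p2, p6) → 84.3746
  f2: (p1, p2, p16) → 105.1064
  f3: (p1, p3, p13) → 112.9682
  f4: (p1, p3, p16) → 103.0938
  f5: (p15, p2, p6) → 51.0972
  f6: (p15, p3, p13) → 80.4225
  f7: (p15, p3, p6) → 54.3790
  f8: (p17, p2, p16) → 40.0295
  f9: (p17, p12, p16) → 15.0508
  f10: (p17, p12, p2) → 40.4849
  f11: (p7, p12, p16) → 56.0489
  f12: (p7, p3, p16) → 33.4249
  f13: (p4, p1, p2) → 9.4051
  f14: (p4, p15, p2) → 16.4830
  f15: (p4, p1, p13) → 71.5041
  f16: (p4, p15, p13) → 73.5414
  f17: (p10, p3, p6) → 26.6264
  f18: (p10, p7, p3) → 49.1507
  f19: (p10, p12, p6) → 17.7670
  f20: (p10, p7, p12) → 70.3984
Σ area = 1111.357

Euler characteristic 12−30+20 = 2 ✓

facets=20 area=1111.357


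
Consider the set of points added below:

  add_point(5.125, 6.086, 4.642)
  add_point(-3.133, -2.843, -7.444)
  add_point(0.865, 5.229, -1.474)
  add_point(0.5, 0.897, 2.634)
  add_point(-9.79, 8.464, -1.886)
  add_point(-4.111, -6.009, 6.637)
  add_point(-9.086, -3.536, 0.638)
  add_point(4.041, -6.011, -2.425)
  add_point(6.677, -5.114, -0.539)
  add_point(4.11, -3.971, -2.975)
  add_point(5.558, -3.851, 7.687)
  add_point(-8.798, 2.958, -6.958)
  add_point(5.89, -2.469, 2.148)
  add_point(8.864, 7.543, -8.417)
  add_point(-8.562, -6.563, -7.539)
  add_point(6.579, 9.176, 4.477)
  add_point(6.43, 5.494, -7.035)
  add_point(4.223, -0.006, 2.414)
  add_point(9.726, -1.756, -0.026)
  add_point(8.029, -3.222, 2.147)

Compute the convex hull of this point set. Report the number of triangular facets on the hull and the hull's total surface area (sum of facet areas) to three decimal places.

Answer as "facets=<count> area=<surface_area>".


Hull vertices (13/20): indices [1, 4, 5, 6, 7, 8, 10, 11, 13, 14, 15, 18, 19].

Facet areas (half cross-product norm):
  f1: (p11, p14, p4) → 22.9128
  f2: (p11, p13, p4) → 69.1175
  f3: (p11, p13, p14) → 85.1693
  f4: (p6, p14, p4) → 53.0411
  f5: (p6, p5, p4) → 44.0206
  f6: (p6, p5, p14) → 29.9293
  f7: (p15, p13, p18) → 69.2116
  f8: (p15, p5, p4) → 139.9823
  f9: (p15, p13, p4) → 113.6899
  f10: (p1, p13, p14) → 7.0831
  f11: (p10, p15, p18) → 53.7127
  f12: (p10, p15, p5) → 64.7512
  f13: (p7, p5, p14) → 78.0216
  f14: (p7, p1, p14) → 27.3483
  f15: (p7, p10, p5) → 49.8576
  f16: (p7, p1, p13) → 69.9645
  f17: (p8, p7, p10) → 12.3481
  f18: (p8, p13, p18) → 25.9521
  f19: (p8, p7, p13) → 25.3120
  f20: (p19, p10, p18) → 4.1356
  f21: (p19, p8, p18) → 5.5337
  f22: (p19, p8, p10) → 9.5177
Σ area = 1060.613

Euler: V−E+F = 13−33+22 = 2.

facets=22 area=1060.613


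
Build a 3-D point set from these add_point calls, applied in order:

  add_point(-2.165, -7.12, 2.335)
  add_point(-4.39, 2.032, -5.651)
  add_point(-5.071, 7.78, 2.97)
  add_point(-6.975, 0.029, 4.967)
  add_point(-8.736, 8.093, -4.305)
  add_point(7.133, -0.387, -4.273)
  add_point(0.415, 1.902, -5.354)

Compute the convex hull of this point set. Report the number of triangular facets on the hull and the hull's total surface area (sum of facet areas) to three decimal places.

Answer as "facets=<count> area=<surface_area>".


Extreme-point indices: [0, 1, 2, 3, 4, 5, 6] — 7 of 7 on the boundary.

Per-facet area ½‖(b−a)×(c−a)‖:
  f1: (p3, p0, p4) → 51.8851
  f2: (p3, p0, p5) → 59.2584
  f3: (p2, p5, p4) → 66.6848
  f4: (p2, p3, p4) → 33.1623
  f5: (p2, p3, p5) → 66.1296
  f6: (p1, p0, p4) → 38.0778
  f7: (p1, p0, p5) → 67.0327
  f8: (p6, p5, p4) → 14.1053
  f9: (p6, p1, p4) → 14.8295
  f10: (p6, p1, p5) → 5.3162
Σ area = 416.482

Euler: V−E+F = 7−15+10 = 2.

facets=10 area=416.482


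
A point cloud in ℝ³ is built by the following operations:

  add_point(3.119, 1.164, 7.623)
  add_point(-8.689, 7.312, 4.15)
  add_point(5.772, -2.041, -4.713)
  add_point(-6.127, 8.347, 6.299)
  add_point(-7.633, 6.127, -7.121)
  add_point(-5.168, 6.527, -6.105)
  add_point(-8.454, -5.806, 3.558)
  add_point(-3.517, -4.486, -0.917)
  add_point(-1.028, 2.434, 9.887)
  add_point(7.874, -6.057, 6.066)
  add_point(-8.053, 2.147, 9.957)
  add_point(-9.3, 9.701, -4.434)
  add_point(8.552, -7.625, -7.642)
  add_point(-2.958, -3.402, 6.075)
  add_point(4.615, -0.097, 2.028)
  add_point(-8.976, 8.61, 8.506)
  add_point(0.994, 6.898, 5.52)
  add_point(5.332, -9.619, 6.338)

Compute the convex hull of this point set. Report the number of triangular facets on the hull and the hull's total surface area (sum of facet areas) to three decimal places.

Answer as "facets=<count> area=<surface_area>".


Extreme-point indices: [0, 2, 3, 4, 5, 6, 8, 9, 10, 11, 12, 15, 16, 17] — 14 of 18 on the boundary.

Facet areas (half cross-product norm):
  f1: (p6, p17, p12) → 105.5195
  f2: (p6, p17, p10) → 74.3444
  f3: (p9, p17, p12) → 30.2836
  f4: (p9, p2, p12) → 40.2566
  f5: (p9, p2, p16) → 77.8190
  f6: (p15, p6, p11) → 96.0835
  f7: (p15, p6, p10) → 27.0418
  f8: (p4, p6, p11) → 37.7380
  f9: (p4, p6, p12) → 154.0679
  f10: (p0, p9, p16) → 15.0057
  f11: (p3, p16, p11) → 40.3939
  f12: (p3, p15, p11) → 19.0739
  f13: (p3, p15, p16) → 7.0037
  f14: (p5, p2, p12) → 30.6559
  f15: (p5, p4, p12) → 23.0959
  f16: (p5, p4, p11) → 6.4327
  f17: (p5, p16, p11) → 35.9286
  f18: (p5, p2, p16) → 82.6473
  f19: (p8, p15, p16) → 32.1719
  f20: (p8, p0, p16) → 14.7690
  f21: (p8, p15, p10) → 23.4027
  f22: (p8, p17, p10) → 44.9580
  f23: (p8, p9, p17) → 28.0480
  f24: (p8, p0, p9) → 14.1122
Σ area = 1060.854

Euler characteristic 14−36+24 = 2 ✓

facets=24 area=1060.854


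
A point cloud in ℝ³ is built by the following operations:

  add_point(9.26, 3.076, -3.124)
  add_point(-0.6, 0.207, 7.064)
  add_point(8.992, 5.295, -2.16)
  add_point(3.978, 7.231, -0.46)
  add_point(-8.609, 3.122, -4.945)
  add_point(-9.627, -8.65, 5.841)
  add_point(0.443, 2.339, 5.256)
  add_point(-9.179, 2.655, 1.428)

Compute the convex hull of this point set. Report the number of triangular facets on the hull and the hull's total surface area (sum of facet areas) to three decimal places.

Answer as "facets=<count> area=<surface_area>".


facets=12 area=518.640

8 of the 8 inputs are extreme points: [0, 1, 2, 3, 4, 5, 6, 7].

Per-facet area ½‖(b−a)×(c−a)‖:
  f1: (p4, p0, p5) → 143.6765
  f2: (p1, p0, p5) → 76.4577
  f3: (p7, p4, p5) → 35.1319
  f4: (p7, p1, p5) → 59.2678
  f5: (p7, p3, p4) → 43.7715
  f6: (p2, p4, p0) → 21.8043
  f7: (p2, p3, p4) → 31.4294
  f8: (p2, p1, p0) → 17.3394
  f9: (p6, p7, p1) → 15.4075
  f10: (p6, p7, p3) → 42.7344
  f11: (p6, p2, p1) → 9.9811
  f12: (p6, p2, p3) → 21.6388
Σ area = 518.640

Euler characteristic 8−18+12 = 2 ✓


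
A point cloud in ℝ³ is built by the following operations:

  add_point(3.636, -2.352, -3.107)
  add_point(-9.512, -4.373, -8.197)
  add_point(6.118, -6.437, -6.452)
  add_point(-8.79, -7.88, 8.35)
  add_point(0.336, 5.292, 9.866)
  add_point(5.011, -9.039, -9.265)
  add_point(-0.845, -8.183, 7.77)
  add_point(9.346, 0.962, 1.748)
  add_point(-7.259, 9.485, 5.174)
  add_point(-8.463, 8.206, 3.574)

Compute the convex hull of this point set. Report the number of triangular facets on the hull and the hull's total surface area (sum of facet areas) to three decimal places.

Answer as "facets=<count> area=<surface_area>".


facets=14 area=1024.627

9 of the 10 inputs are extreme points: [1, 2, 3, 4, 5, 6, 7, 8, 9].

Triangle areas on the boundary:
  f1: (p4, p8, p7) → 58.6943
  f2: (p6, p4, p7) → 81.9784
  f3: (p5, p6, p7) → 110.5867
  f4: (p3, p5, p1) → 129.3608
  f5: (p3, p5, p6) → 66.0623
  f6: (p3, p4, p8) → 78.6678
  f7: (p3, p6, p4) → 54.5218
  f8: (p2, p8, p7) → 107.5517
  f9: (p2, p5, p7) → 0.2815
  f10: (p9, p2, p8) → 25.8935
  f11: (p9, p2, p5) → 38.3284
  f12: (p9, p5, p1) → 128.9532
  f13: (p9, p3, p1) → 124.9545
  f14: (p9, p3, p8) → 18.7923
Σ area = 1024.627

Euler: V−E+F = 9−21+14 = 2.


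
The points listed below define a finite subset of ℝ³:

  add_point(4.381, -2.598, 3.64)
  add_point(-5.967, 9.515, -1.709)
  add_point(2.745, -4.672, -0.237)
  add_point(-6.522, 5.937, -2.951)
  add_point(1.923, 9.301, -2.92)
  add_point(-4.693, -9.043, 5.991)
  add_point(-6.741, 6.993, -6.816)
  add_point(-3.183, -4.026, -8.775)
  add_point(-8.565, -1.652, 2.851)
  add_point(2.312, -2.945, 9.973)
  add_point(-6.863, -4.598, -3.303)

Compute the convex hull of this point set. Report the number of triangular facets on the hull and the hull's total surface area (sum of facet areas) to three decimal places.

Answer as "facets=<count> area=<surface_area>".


Hull vertices (10/11): indices [0, 1, 2, 4, 5, 6, 7, 8, 9, 10].

Facet areas (half cross-product norm):
  f1: (p9, p1, p8) → 80.0636
  f2: (p9, p5, p8) → 44.9614
  f3: (p6, p1, p8) → 35.2949
  f4: (p10, p5, p8) → 31.0173
  f5: (p10, p5, p7) → 26.4291
  f6: (p10, p6, p8) → 42.1382
  f7: (p10, p6, p7) → 37.8675
  f8: (p2, p5, p7) → 55.0848
  f9: (p2, p9, p0) → 11.8474
  f10: (p2, p9, p5) → 46.5012
  f11: (p4, p6, p7) → 57.3926
  f12: (p4, p2, p7) → 71.8935
  f13: (p4, p2, p0) → 32.3012
  f14: (p4, p6, p1) → 22.9481
  f15: (p4, p9, p0) → 41.3479
  f16: (p4, p9, p1) → 70.8398
Σ area = 707.929

Euler characteristic 10−24+16 = 2 ✓

facets=16 area=707.929


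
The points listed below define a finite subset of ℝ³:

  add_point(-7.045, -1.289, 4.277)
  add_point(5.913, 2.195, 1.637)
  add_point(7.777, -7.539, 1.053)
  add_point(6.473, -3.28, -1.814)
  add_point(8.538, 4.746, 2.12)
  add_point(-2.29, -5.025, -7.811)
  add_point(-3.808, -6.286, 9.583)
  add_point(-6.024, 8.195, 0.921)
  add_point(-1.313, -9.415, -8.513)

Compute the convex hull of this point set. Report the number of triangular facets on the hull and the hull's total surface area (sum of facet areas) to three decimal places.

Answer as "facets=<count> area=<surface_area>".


facets=12 area=721.645

Points on the hull: [0, 2, 3, 4, 5, 6, 7, 8] (8 of 9).

Per-facet area ½‖(b−a)×(c−a)‖:
  f1: (p6, p8, p0) → 64.4553
  f2: (p6, p7, p0) → 25.8485
  f3: (p6, p7, p4) → 119.0649
  f4: (p5, p8, p0) → 26.9862
  f5: (p5, p7, p0) → 68.1547
  f6: (p5, p7, p4) → 113.6963
  f7: (p2, p6, p4) → 88.8622
  f8: (p2, p6, p8) → 95.6461
  f9: (p3, p2, p4) → 22.0958
  f10: (p3, p2, p8) → 31.6459
  f11: (p3, p5, p4) → 40.7542
  f12: (p3, p5, p8) → 24.4353
Σ area = 721.645

Euler: V−E+F = 8−18+12 = 2.
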